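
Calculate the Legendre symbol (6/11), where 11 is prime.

-1

Euler's criterion: (6/11) ≡ 6^5 (mod 11).
6^2 ≡ 3 (mod 11)
6^4 ≡ 9 (mod 11)
6^5 = 6^(4+1) ≡ 10 (mod 11).
Result is 10 ≡ −1, so (6/11) = −1.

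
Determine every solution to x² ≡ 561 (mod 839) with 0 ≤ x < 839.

Since 839 ≡ 3 (mod 4), a square root of 561 is 561^((839+1)/4) = 561^210 mod 839.
Repeated squaring: 561^2≡96, 561^4≡826, 561^8≡169, 561^16≡35, 561^32≡386, 561^64≡493, 561^128≡578 (mod 839).
561^210 = 561^(128+64+16+2) ≡ 454 (mod 839).
Check: 454² = 206116 ≡ 561 (mod 839). The two roots are 385 and 454.

385, 454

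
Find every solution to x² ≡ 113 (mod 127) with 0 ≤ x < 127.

Since 127 ≡ 3 (mod 4), a square root of 113 is 113^((127+1)/4) = 113^32 mod 127.
Repeated squaring: 113^2≡69, 113^4≡62, 113^8≡34, 113^16≡13, 113^32≡42 (mod 127).
113^32 = 113^(32) ≡ 42 (mod 127).
Check: 42² = 1764 ≡ 113 (mod 127). The two roots are 42 and 85.

42, 85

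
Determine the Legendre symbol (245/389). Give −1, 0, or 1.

Euler's criterion: (245/389) ≡ 245^194 (mod 389).
245^2 ≡ 119 (mod 389)
245^4 ≡ 157 (mod 389)
245^8 ≡ 142 (mod 389)
245^16 ≡ 325 (mod 389)
245^32 ≡ 206 (mod 389)
245^64 ≡ 35 (mod 389)
245^128 ≡ 58 (mod 389)
245^194 = 245^(128+64+2) ≡ 1 (mod 389).
Result is 1, so (245/389) = 1.

1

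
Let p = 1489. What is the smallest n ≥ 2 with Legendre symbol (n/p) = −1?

7

(2/1489) = +1, so 2 is a residue.
(3/1489) = +1, so 3 is a residue.
(4/1489) = +1, so 4 is a residue.
(5/1489) = +1, so 5 is a residue.
(6/1489) = +1, so 6 is a residue.
(7/1489) = −1, so 7 is the smallest positive non-residue mod 1489.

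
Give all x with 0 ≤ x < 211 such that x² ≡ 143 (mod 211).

Since 211 ≡ 3 (mod 4), a square root of 143 is 143^((211+1)/4) = 143^53 mod 211.
Repeated squaring: 143^2≡193, 143^4≡113, 143^8≡109, 143^16≡65, 143^32≡5 (mod 211).
143^53 = 143^(32+16+4+1) ≡ 96 (mod 211).
Check: 96² = 9216 ≡ 143 (mod 211). The two roots are 96 and 115.

96, 115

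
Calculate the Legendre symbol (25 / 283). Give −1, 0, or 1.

1

Reciprocity: 25 ≡ 1 and 283 ≡ 3 (mod 4), so (25/283) = +(283/25).
Reduce top mod 25: now compute (8/25).
Pull out 2^3: since 25 ≡ 1 (mod 8), (2/25) = +1, so (2/25)^3 = +1.
Reached (1/25) = 1. Collecting the sign flips along the way, the symbol is +1.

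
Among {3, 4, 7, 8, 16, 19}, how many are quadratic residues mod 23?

(3/23) = +1 → QR.
(4/23) = +1 → QR.
(7/23) = -1 → non-residue.
(8/23) = +1 → QR.
(16/23) = +1 → QR.
(19/23) = -1 → non-residue.
Total quadratic residues among the 6: 4.

4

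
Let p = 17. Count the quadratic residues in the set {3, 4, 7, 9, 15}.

3

(3/17) = -1 → non-residue.
(4/17) = +1 → QR.
(7/17) = -1 → non-residue.
(9/17) = +1 → QR.
(15/17) = +1 → QR.
Total quadratic residues among the 5: 3.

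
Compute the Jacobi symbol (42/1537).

Pull out 2: since 1537 ≡ 1 (mod 8), (2/1537) = +1.
Reciprocity: 21 ≡ 1 and 1537 ≡ 1 (mod 4), so (21/1537) = +(1537/21).
Reduce top mod 21: now compute (4/21).
Pull out 2^2: since 21 ≡ 5 (mod 8), (2/21) = -1, so (2/21)^2 = +1.
Reached (1/21) = 1. Collecting the sign flips along the way, the symbol is +1.

1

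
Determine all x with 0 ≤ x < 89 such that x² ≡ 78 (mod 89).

16, 73

89 ≡ 1 (mod 4), so we find a root by search.
Trying successive values, 16² = 256 ≡ 78 (mod 89). The other root is 89 − 16 = 73.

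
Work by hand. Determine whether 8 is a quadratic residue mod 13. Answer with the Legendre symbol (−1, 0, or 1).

Euler's criterion: (8/13) ≡ 8^6 (mod 13).
8^2 ≡ 12 (mod 13)
8^4 ≡ 1 (mod 13)
8^6 = 8^(4+2) ≡ 12 (mod 13).
Result is 12 ≡ −1, so (8/13) = −1.

-1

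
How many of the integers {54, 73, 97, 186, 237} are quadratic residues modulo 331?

(54/331) = +1 → QR.
(73/331) = -1 → non-residue.
(97/331) = -1 → non-residue.
(186/331) = +1 → QR.
(237/331) = -1 → non-residue.
Total quadratic residues among the 5: 2.

2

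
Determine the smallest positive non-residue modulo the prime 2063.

5

(2/2063) = +1, so 2 is a residue.
(3/2063) = +1, so 3 is a residue.
(4/2063) = +1, so 4 is a residue.
(5/2063) = −1, so 5 is the smallest positive non-residue mod 2063.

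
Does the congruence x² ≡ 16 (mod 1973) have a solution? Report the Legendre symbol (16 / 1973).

1

Pull out 2^4: since 1973 ≡ 5 (mod 8), (2/1973) = -1, so (2/1973)^4 = +1.
Reached (1/1973) = 1. Collecting the sign flips along the way, the symbol is +1.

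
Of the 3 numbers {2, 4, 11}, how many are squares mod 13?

1

(2/13) = -1 → non-residue.
(4/13) = +1 → QR.
(11/13) = -1 → non-residue.
Total quadratic residues among the 3: 1.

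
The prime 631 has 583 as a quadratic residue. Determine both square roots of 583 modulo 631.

Since 631 ≡ 3 (mod 4), a square root of 583 is 583^((631+1)/4) = 583^158 mod 631.
Repeated squaring: 583^2≡411, 583^4≡444, 583^8≡264, 583^16≡286, 583^32≡397, 583^64≡490, 583^128≡320 (mod 631).
583^158 = 583^(128+16+8+4+2) ≡ 283 (mod 631).
Check: 283² = 80089 ≡ 583 (mod 631). The two roots are 283 and 348.

283, 348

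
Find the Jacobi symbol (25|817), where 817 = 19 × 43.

1

Reciprocity: 25 ≡ 1 and 817 ≡ 1 (mod 4), so (25/817) = +(817/25).
Reduce top mod 25: now compute (17/25).
Reciprocity: 17 ≡ 1 and 25 ≡ 1 (mod 4), so (17/25) = +(25/17).
Reduce top mod 17: now compute (8/17).
Pull out 2^3: since 17 ≡ 1 (mod 8), (2/17) = +1, so (2/17)^3 = +1.
Reached (1/17) = 1. Collecting the sign flips along the way, the symbol is +1.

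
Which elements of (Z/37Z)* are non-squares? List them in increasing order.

Square k = 1,…,18 (k and 37−k give the same square):
1²=1, 2²=4, 3²=9, 4²=16, 5²=25, 6²=36, 7²≡12, 8²≡27, 9²≡7, 10²≡26, 11²≡10, 12²≡33, 13²≡21, 14²≡11, 15²≡3, 16²≡34, 17²≡30, 18²≡28 (mod 37).
The residues are {1, 3, 4, 7, 9, 10, 11, 12, 16, 21, 25, 26, 27, 28, 30, 33, 34, 36}; the non-residues are the remaining 18 nonzero classes.

2,5,6,8,13,14,15,17,18,19,20,22,23,24,29,31,32,35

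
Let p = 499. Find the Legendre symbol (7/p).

-1

Reciprocity: 7 ≡ 3 and 499 ≡ 3 (mod 4), so (7/499) = −(499/7).
Reduce top mod 7: now compute (2/7).
Pull out 2: since 7 ≡ 7 (mod 8), (2/7) = +1.
Reached (1/7) = 1. Collecting the sign flips along the way, the symbol is -1.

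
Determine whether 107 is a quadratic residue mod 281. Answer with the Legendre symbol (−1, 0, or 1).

Euler's criterion: (107/281) ≡ 107^140 (mod 281).
107^2 ≡ 209 (mod 281)
107^4 ≡ 126 (mod 281)
107^8 ≡ 140 (mod 281)
107^16 ≡ 211 (mod 281)
107^32 ≡ 123 (mod 281)
107^64 ≡ 236 (mod 281)
107^128 ≡ 58 (mod 281)
107^140 = 107^(128+8+4) ≡ 280 (mod 281).
Result is 280 ≡ −1, so (107/281) = −1.

-1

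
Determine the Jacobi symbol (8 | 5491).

-1

Pull out 2^3: since 5491 ≡ 3 (mod 8), (2/5491) = -1, so (2/5491)^3 = -1.
Reached (1/5491) = 1. Collecting the sign flips along the way, the symbol is -1.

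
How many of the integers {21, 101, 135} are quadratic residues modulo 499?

(21/499) = +1 → QR.
(101/499) = +1 → QR.
(135/499) = -1 → non-residue.
Total quadratic residues among the 3: 2.

2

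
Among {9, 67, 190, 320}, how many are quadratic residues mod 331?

3

(9/331) = +1 → QR.
(67/331) = +1 → QR.
(190/331) = -1 → non-residue.
(320/331) = +1 → QR.
Total quadratic residues among the 4: 3.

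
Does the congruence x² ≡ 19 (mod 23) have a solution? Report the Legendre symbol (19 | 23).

Euler's criterion: (19/23) ≡ 19^11 (mod 23).
19^2 ≡ 16 (mod 23)
19^4 ≡ 3 (mod 23)
19^8 ≡ 9 (mod 23)
19^11 = 19^(8+2+1) ≡ 22 (mod 23).
Result is 22 ≡ −1, so (19/23) = −1.

-1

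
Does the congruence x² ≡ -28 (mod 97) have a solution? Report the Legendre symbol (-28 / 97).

Euler's criterion: (-28/97) ≡ 69^48 (mod 97).
69^2 ≡ 8 (mod 97)
69^4 ≡ 64 (mod 97)
69^8 ≡ 22 (mod 97)
69^16 ≡ 96 (mod 97)
69^32 ≡ 1 (mod 97)
69^48 = 69^(32+16) ≡ 96 (mod 97).
Result is 96 ≡ −1, so (-28/97) = −1.

-1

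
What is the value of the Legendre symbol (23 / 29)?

Reciprocity: 23 ≡ 3 and 29 ≡ 1 (mod 4), so (23/29) = +(29/23).
Reduce top mod 23: now compute (6/23).
Pull out 2: since 23 ≡ 7 (mod 8), (2/23) = +1.
Reciprocity: 3 ≡ 3 and 23 ≡ 3 (mod 4), so (3/23) = −(23/3).
Reduce top mod 3: now compute (2/3).
Pull out 2: since 3 ≡ 3 (mod 8), (2/3) = -1.
Reached (1/3) = 1. Collecting the sign flips along the way, the symbol is +1.

1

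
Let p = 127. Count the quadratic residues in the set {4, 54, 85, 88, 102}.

2

(4/127) = +1 → QR.
(54/127) = -1 → non-residue.
(85/127) = -1 → non-residue.
(88/127) = +1 → QR.
(102/127) = -1 → non-residue.
Total quadratic residues among the 5: 2.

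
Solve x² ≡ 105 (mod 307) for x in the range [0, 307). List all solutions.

Since 307 ≡ 3 (mod 4), a square root of 105 is 105^((307+1)/4) = 105^77 mod 307.
Repeated squaring: 105^2≡280, 105^4≡115, 105^8≡24, 105^16≡269, 105^32≡216, 105^64≡299 (mod 307).
105^77 = 105^(64+8+4+1) ≡ 64 (mod 307).
Check: 64² = 4096 ≡ 105 (mod 307). The two roots are 64 and 243.

64, 243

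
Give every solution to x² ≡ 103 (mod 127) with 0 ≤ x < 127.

Since 127 ≡ 3 (mod 4), a square root of 103 is 103^((127+1)/4) = 103^32 mod 127.
Repeated squaring: 103^2≡68, 103^4≡52, 103^8≡37, 103^16≡99, 103^32≡22 (mod 127).
103^32 = 103^(32) ≡ 22 (mod 127).
Check: 22² = 484 ≡ 103 (mod 127). The two roots are 22 and 105.

22, 105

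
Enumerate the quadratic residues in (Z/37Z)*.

1 3 4 7 9 10 11 12 16 21 25 26 27 28 30 33 34 36

Square k = 1,…,18 (k and 37−k give the same square):
1²=1, 2²=4, 3²=9, 4²=16, 5²=25, 6²=36, 7²≡12, 8²≡27, 9²≡7, 10²≡26, 11²≡10, 12²≡33, 13²≡21, 14²≡11, 15²≡3, 16²≡34, 17²≡30, 18²≡28 (mod 37).
So the quadratic residues mod 37 are {1, 3, 4, 7, 9, 10, 11, 12, 16, 21, 25, 26, 27, 28, 30, 33, 34, 36}.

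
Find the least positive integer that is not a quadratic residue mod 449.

(2/449) = +1, so 2 is a residue.
(3/449) = −1, so 3 is the smallest positive non-residue mod 449.

3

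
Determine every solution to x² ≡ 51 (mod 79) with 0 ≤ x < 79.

29, 50

Since 79 ≡ 3 (mod 4), a square root of 51 is 51^((79+1)/4) = 51^20 mod 79.
Repeated squaring: 51^2≡73, 51^4≡36, 51^8≡32, 51^16≡76 (mod 79).
51^20 = 51^(16+4) ≡ 50 (mod 79).
Check: 50² = 2500 ≡ 51 (mod 79). The two roots are 29 and 50.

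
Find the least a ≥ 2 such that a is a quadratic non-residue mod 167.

5

(2/167) = +1, so 2 is a residue.
(3/167) = +1, so 3 is a residue.
(4/167) = +1, so 4 is a residue.
(5/167) = −1, so 5 is the smallest positive non-residue mod 167.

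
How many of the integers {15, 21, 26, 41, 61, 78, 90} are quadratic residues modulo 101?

(15/101) = -1 → non-residue.
(21/101) = +1 → QR.
(26/101) = -1 → non-residue.
(41/101) = -1 → non-residue.
(61/101) = -1 → non-residue.
(78/101) = +1 → QR.
(90/101) = -1 → non-residue.
Total quadratic residues among the 7: 2.

2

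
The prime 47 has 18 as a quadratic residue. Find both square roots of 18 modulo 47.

Since 47 ≡ 3 (mod 4), a square root of 18 is 18^((47+1)/4) = 18^12 mod 47.
Repeated squaring: 18^2≡42, 18^4≡25, 18^8≡14 (mod 47).
18^12 = 18^(8+4) ≡ 21 (mod 47).
Check: 21² = 441 ≡ 18 (mod 47). The two roots are 21 and 26.

21, 26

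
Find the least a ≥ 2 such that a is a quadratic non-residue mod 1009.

11

(2/1009) = +1, so 2 is a residue.
(3/1009) = +1, so 3 is a residue.
(4/1009) = +1, so 4 is a residue.
(5/1009) = +1, so 5 is a residue.
(6/1009) = +1, so 6 is a residue.
(7/1009) = +1, so 7 is a residue.
(8/1009) = +1, so 8 is a residue.
(9/1009) = +1, so 9 is a residue.
(10/1009) = +1, so 10 is a residue.
(11/1009) = −1, so 11 is the smallest positive non-residue mod 1009.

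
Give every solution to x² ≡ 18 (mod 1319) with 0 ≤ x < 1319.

Since 1319 ≡ 3 (mod 4), a square root of 18 is 18^((1319+1)/4) = 18^330 mod 1319.
Repeated squaring: 18^2≡324, 18^4≡775, 18^8≡480, 18^16≡894, 18^32≡1241, 18^64≡808, 18^128≡1278, 18^256≡362 (mod 1319).
18^330 = 18^(256+64+8+2) ≡ 1033 (mod 1319).
Check: 1033² = 1067089 ≡ 18 (mod 1319). The two roots are 286 and 1033.

286, 1033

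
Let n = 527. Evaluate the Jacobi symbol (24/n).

Pull out 2^3: since 527 ≡ 7 (mod 8), (2/527) = +1, so (2/527)^3 = +1.
Reciprocity: 3 ≡ 3 and 527 ≡ 3 (mod 4), so (3/527) = −(527/3).
Reduce top mod 3: now compute (2/3).
Pull out 2: since 3 ≡ 3 (mod 8), (2/3) = -1.
Reached (1/3) = 1. Collecting the sign flips along the way, the symbol is +1.

1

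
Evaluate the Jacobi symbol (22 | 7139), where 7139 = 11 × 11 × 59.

Pull out 2: since 7139 ≡ 3 (mod 8), (2/7139) = -1.
Reciprocity: 11 ≡ 3 and 7139 ≡ 3 (mod 4), so (11/7139) = −(7139/11).
Reduce top mod 11: now compute (0/11).
Top reduces to 0: gcd > 1, so the symbol is 0.

0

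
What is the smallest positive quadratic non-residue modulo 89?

(2/89) = +1, so 2 is a residue.
(3/89) = −1, so 3 is the smallest positive non-residue mod 89.

3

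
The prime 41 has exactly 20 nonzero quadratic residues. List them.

Square k = 1,…,20 (k and 41−k give the same square):
1²=1, 2²=4, 3²=9, 4²=16, 5²=25, 6²=36, 7²≡8, 8²≡23, 9²≡40, 10²≡18, 11²≡39, 12²≡21, 13²≡5, 14²≡32, 15²≡20, 16²≡10, 17²≡2, 18²≡37, 19²≡33, 20²≡31 (mod 41).
So the quadratic residues mod 41 are {1, 2, 4, 5, 8, 9, 10, 16, 18, 20, 21, 23, 25, 31, 32, 33, 36, 37, 39, 40}.

1, 2, 4, 5, 8, 9, 10, 16, 18, 20, 21, 23, 25, 31, 32, 33, 36, 37, 39, 40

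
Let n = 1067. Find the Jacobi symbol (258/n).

1

Pull out 2: since 1067 ≡ 3 (mod 8), (2/1067) = -1.
Reciprocity: 129 ≡ 1 and 1067 ≡ 3 (mod 4), so (129/1067) = +(1067/129).
Reduce top mod 129: now compute (35/129).
Reciprocity: 35 ≡ 3 and 129 ≡ 1 (mod 4), so (35/129) = +(129/35).
Reduce top mod 35: now compute (24/35).
Pull out 2^3: since 35 ≡ 3 (mod 8), (2/35) = -1, so (2/35)^3 = -1.
Reciprocity: 3 ≡ 3 and 35 ≡ 3 (mod 4), so (3/35) = −(35/3).
Reduce top mod 3: now compute (2/3).
Pull out 2: since 3 ≡ 3 (mod 8), (2/3) = -1.
Reached (1/3) = 1. Collecting the sign flips along the way, the symbol is +1.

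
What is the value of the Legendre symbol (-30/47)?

First reduce: -30 ≡ 17 (mod 47).
Reciprocity: 17 ≡ 1 and 47 ≡ 3 (mod 4), so (17/47) = +(47/17).
Reduce top mod 17: now compute (13/17).
Reciprocity: 13 ≡ 1 and 17 ≡ 1 (mod 4), so (13/17) = +(17/13).
Reduce top mod 13: now compute (4/13).
Pull out 2^2: since 13 ≡ 5 (mod 8), (2/13) = -1, so (2/13)^2 = +1.
Reached (1/13) = 1. Collecting the sign flips along the way, the symbol is +1.

1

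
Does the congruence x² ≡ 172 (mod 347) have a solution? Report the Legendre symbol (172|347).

Pull out 2^2: since 347 ≡ 3 (mod 8), (2/347) = -1, so (2/347)^2 = +1.
Reciprocity: 43 ≡ 3 and 347 ≡ 3 (mod 4), so (43/347) = −(347/43).
Reduce top mod 43: now compute (3/43).
Reciprocity: 3 ≡ 3 and 43 ≡ 3 (mod 4), so (3/43) = −(43/3).
Reduce top mod 3: now compute (1/3).
Reached (1/3) = 1. Collecting the sign flips along the way, the symbol is +1.

1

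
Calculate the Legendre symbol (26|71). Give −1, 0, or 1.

-1

Pull out 2: since 71 ≡ 7 (mod 8), (2/71) = +1.
Reciprocity: 13 ≡ 1 and 71 ≡ 3 (mod 4), so (13/71) = +(71/13).
Reduce top mod 13: now compute (6/13).
Pull out 2: since 13 ≡ 5 (mod 8), (2/13) = -1.
Reciprocity: 3 ≡ 3 and 13 ≡ 1 (mod 4), so (3/13) = +(13/3).
Reduce top mod 3: now compute (1/3).
Reached (1/3) = 1. Collecting the sign flips along the way, the symbol is -1.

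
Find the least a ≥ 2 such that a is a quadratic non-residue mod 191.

7

(2/191) = +1, so 2 is a residue.
(3/191) = +1, so 3 is a residue.
(4/191) = +1, so 4 is a residue.
(5/191) = +1, so 5 is a residue.
(6/191) = +1, so 6 is a residue.
(7/191) = −1, so 7 is the smallest positive non-residue mod 191.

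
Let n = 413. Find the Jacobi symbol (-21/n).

First reduce: -21 ≡ 392 (mod 413).
Pull out 2^3: since 413 ≡ 5 (mod 8), (2/413) = -1, so (2/413)^3 = -1.
Reciprocity: 49 ≡ 1 and 413 ≡ 1 (mod 4), so (49/413) = +(413/49).
Reduce top mod 49: now compute (21/49).
Reciprocity: 21 ≡ 1 and 49 ≡ 1 (mod 4), so (21/49) = +(49/21).
Reduce top mod 21: now compute (7/21).
Reciprocity: 7 ≡ 3 and 21 ≡ 1 (mod 4), so (7/21) = +(21/7).
Reduce top mod 7: now compute (0/7).
Top reduces to 0: gcd > 1, so the symbol is 0.

0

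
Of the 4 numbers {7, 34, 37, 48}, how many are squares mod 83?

(7/83) = +1 → QR.
(34/83) = -1 → non-residue.
(37/83) = +1 → QR.
(48/83) = +1 → QR.
Total quadratic residues among the 4: 3.

3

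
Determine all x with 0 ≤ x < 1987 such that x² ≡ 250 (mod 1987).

Since 1987 ≡ 3 (mod 4), a square root of 250 is 250^((1987+1)/4) = 250^497 mod 1987.
Repeated squaring: 250^2≡903, 250^4≡739, 250^8≡1683, 250^16≡1014, 250^32≡917, 250^64≡388, 250^128≡1519, 250^256≡454 (mod 1987).
250^497 = 250^(256+128+64+32+16+1) ≡ 394 (mod 1987).
Check: 394² = 155236 ≡ 250 (mod 1987). The two roots are 394 and 1593.

394, 1593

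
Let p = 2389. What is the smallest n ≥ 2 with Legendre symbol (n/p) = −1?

2

(2/2389) = −1, so 2 is the smallest positive non-residue mod 2389.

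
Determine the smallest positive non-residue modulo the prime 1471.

3

(2/1471) = +1, so 2 is a residue.
(3/1471) = −1, so 3 is the smallest positive non-residue mod 1471.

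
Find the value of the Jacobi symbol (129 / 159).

Reciprocity: 129 ≡ 1 and 159 ≡ 3 (mod 4), so (129/159) = +(159/129).
Reduce top mod 129: now compute (30/129).
Pull out 2: since 129 ≡ 1 (mod 8), (2/129) = +1.
Reciprocity: 15 ≡ 3 and 129 ≡ 1 (mod 4), so (15/129) = +(129/15).
Reduce top mod 15: now compute (9/15).
Reciprocity: 9 ≡ 1 and 15 ≡ 3 (mod 4), so (9/15) = +(15/9).
Reduce top mod 9: now compute (6/9).
Pull out 2: since 9 ≡ 1 (mod 8), (2/9) = +1.
Reciprocity: 3 ≡ 3 and 9 ≡ 1 (mod 4), so (3/9) = +(9/3).
Reduce top mod 3: now compute (0/3).
Top reduces to 0: gcd > 1, so the symbol is 0.

0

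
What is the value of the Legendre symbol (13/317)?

Reciprocity: 13 ≡ 1 and 317 ≡ 1 (mod 4), so (13/317) = +(317/13).
Reduce top mod 13: now compute (5/13).
Reciprocity: 5 ≡ 1 and 13 ≡ 1 (mod 4), so (5/13) = +(13/5).
Reduce top mod 5: now compute (3/5).
Reciprocity: 3 ≡ 3 and 5 ≡ 1 (mod 4), so (3/5) = +(5/3).
Reduce top mod 3: now compute (2/3).
Pull out 2: since 3 ≡ 3 (mod 8), (2/3) = -1.
Reached (1/3) = 1. Collecting the sign flips along the way, the symbol is -1.

-1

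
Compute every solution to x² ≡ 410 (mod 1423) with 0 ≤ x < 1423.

Since 1423 ≡ 3 (mod 4), a square root of 410 is 410^((1423+1)/4) = 410^356 mod 1423.
Repeated squaring: 410^2≡186, 410^4≡444, 410^8≡762, 410^16≡60, 410^32≡754, 410^64≡739, 410^128≡1112, 410^256≡1380 (mod 1423).
410^356 = 410^(256+64+32+4) ≡ 288 (mod 1423).
Check: 288² = 82944 ≡ 410 (mod 1423). The two roots are 288 and 1135.

288, 1135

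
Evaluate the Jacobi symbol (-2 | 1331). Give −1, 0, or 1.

1

First reduce: -2 ≡ 1329 (mod 1331).
Reciprocity: 1329 ≡ 1 and 1331 ≡ 3 (mod 4), so (1329/1331) = +(1331/1329).
Reduce top mod 1329: now compute (2/1329).
Pull out 2: since 1329 ≡ 1 (mod 8), (2/1329) = +1.
Reached (1/1329) = 1. Collecting the sign flips along the way, the symbol is +1.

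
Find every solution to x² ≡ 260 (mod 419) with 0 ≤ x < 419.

44, 375

Since 419 ≡ 3 (mod 4), a square root of 260 is 260^((419+1)/4) = 260^105 mod 419.
Repeated squaring: 260^2≡141, 260^4≡188, 260^8≡148, 260^16≡116, 260^32≡48, 260^64≡209 (mod 419).
260^105 = 260^(64+32+8+1) ≡ 375 (mod 419).
Check: 375² = 140625 ≡ 260 (mod 419). The two roots are 44 and 375.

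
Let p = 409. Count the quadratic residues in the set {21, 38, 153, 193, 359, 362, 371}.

(21/409) = -1 → non-residue.
(38/409) = -1 → non-residue.
(153/409) = +1 → QR.
(193/409) = +1 → QR.
(359/409) = +1 → QR.
(362/409) = -1 → non-residue.
(371/409) = -1 → non-residue.
Total quadratic residues among the 7: 3.

3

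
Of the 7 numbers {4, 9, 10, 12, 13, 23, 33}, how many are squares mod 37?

5

(4/37) = +1 → QR.
(9/37) = +1 → QR.
(10/37) = +1 → QR.
(12/37) = +1 → QR.
(13/37) = -1 → non-residue.
(23/37) = -1 → non-residue.
(33/37) = +1 → QR.
Total quadratic residues among the 7: 5.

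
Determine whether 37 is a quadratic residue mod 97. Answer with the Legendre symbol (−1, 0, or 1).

Reciprocity: 37 ≡ 1 and 97 ≡ 1 (mod 4), so (37/97) = +(97/37).
Reduce top mod 37: now compute (23/37).
Reciprocity: 23 ≡ 3 and 37 ≡ 1 (mod 4), so (23/37) = +(37/23).
Reduce top mod 23: now compute (14/23).
Pull out 2: since 23 ≡ 7 (mod 8), (2/23) = +1.
Reciprocity: 7 ≡ 3 and 23 ≡ 3 (mod 4), so (7/23) = −(23/7).
Reduce top mod 7: now compute (2/7).
Pull out 2: since 7 ≡ 7 (mod 8), (2/7) = +1.
Reached (1/7) = 1. Collecting the sign flips along the way, the symbol is -1.

-1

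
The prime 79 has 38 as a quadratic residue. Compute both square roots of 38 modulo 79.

Since 79 ≡ 3 (mod 4), a square root of 38 is 38^((79+1)/4) = 38^20 mod 79.
Repeated squaring: 38^2≡22, 38^4≡10, 38^8≡21, 38^16≡46 (mod 79).
38^20 = 38^(16+4) ≡ 65 (mod 79).
Check: 65² = 4225 ≡ 38 (mod 79). The two roots are 14 and 65.

14, 65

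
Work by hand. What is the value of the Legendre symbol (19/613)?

Euler's criterion: (19/613) ≡ 19^306 (mod 613).
19^2 ≡ 361 (mod 613)
19^4 ≡ 365 (mod 613)
19^8 ≡ 204 (mod 613)
19^16 ≡ 545 (mod 613)
19^32 ≡ 333 (mod 613)
19^64 ≡ 549 (mod 613)
19^128 ≡ 418 (mod 613)
19^256 ≡ 19 (mod 613)
19^306 = 19^(256+32+16+2) ≡ 1 (mod 613).
Result is 1, so (19/613) = 1.

1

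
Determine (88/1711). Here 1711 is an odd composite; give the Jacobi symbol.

1

Pull out 2^3: since 1711 ≡ 7 (mod 8), (2/1711) = +1, so (2/1711)^3 = +1.
Reciprocity: 11 ≡ 3 and 1711 ≡ 3 (mod 4), so (11/1711) = −(1711/11).
Reduce top mod 11: now compute (6/11).
Pull out 2: since 11 ≡ 3 (mod 8), (2/11) = -1.
Reciprocity: 3 ≡ 3 and 11 ≡ 3 (mod 4), so (3/11) = −(11/3).
Reduce top mod 3: now compute (2/3).
Pull out 2: since 3 ≡ 3 (mod 8), (2/3) = -1.
Reached (1/3) = 1. Collecting the sign flips along the way, the symbol is +1.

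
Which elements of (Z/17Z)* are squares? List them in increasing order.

Square k = 1,…,8 (k and 17−k give the same square):
1²=1, 2²=4, 3²=9, 4²=16, 5²≡8, 6²≡2, 7²≡15, 8²≡13 (mod 17).
So the quadratic residues mod 17 are {1, 2, 4, 8, 9, 13, 15, 16}.

1,2,4,8,9,13,15,16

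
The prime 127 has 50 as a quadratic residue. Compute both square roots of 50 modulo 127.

Since 127 ≡ 3 (mod 4), a square root of 50 is 50^((127+1)/4) = 50^32 mod 127.
Repeated squaring: 50^2≡87, 50^4≡76, 50^8≡61, 50^16≡38, 50^32≡47 (mod 127).
50^32 = 50^(32) ≡ 47 (mod 127).
Check: 47² = 2209 ≡ 50 (mod 127). The two roots are 47 and 80.

47, 80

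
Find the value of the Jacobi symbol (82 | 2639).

Pull out 2: since 2639 ≡ 7 (mod 8), (2/2639) = +1.
Reciprocity: 41 ≡ 1 and 2639 ≡ 3 (mod 4), so (41/2639) = +(2639/41).
Reduce top mod 41: now compute (15/41).
Reciprocity: 15 ≡ 3 and 41 ≡ 1 (mod 4), so (15/41) = +(41/15).
Reduce top mod 15: now compute (11/15).
Reciprocity: 11 ≡ 3 and 15 ≡ 3 (mod 4), so (11/15) = −(15/11).
Reduce top mod 11: now compute (4/11).
Pull out 2^2: since 11 ≡ 3 (mod 8), (2/11) = -1, so (2/11)^2 = +1.
Reached (1/11) = 1. Collecting the sign flips along the way, the symbol is -1.

-1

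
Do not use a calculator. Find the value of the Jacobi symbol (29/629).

1

Reciprocity: 29 ≡ 1 and 629 ≡ 1 (mod 4), so (29/629) = +(629/29).
Reduce top mod 29: now compute (20/29).
Pull out 2^2: since 29 ≡ 5 (mod 8), (2/29) = -1, so (2/29)^2 = +1.
Reciprocity: 5 ≡ 1 and 29 ≡ 1 (mod 4), so (5/29) = +(29/5).
Reduce top mod 5: now compute (4/5).
Pull out 2^2: since 5 ≡ 5 (mod 8), (2/5) = -1, so (2/5)^2 = +1.
Reached (1/5) = 1. Collecting the sign flips along the way, the symbol is +1.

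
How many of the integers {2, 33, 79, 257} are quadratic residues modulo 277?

(2/277) = -1 → non-residue.
(33/277) = -1 → non-residue.
(79/277) = +1 → QR.
(257/277) = -1 → non-residue.
Total quadratic residues among the 4: 1.

1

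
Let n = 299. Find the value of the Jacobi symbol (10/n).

Pull out 2: since 299 ≡ 3 (mod 8), (2/299) = -1.
Reciprocity: 5 ≡ 1 and 299 ≡ 3 (mod 4), so (5/299) = +(299/5).
Reduce top mod 5: now compute (4/5).
Pull out 2^2: since 5 ≡ 5 (mod 8), (2/5) = -1, so (2/5)^2 = +1.
Reached (1/5) = 1. Collecting the sign flips along the way, the symbol is -1.

-1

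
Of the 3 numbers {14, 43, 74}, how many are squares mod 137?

2

(14/137) = +1 → QR.
(43/137) = -1 → non-residue.
(74/137) = +1 → QR.
Total quadratic residues among the 3: 2.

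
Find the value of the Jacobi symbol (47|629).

Reciprocity: 47 ≡ 3 and 629 ≡ 1 (mod 4), so (47/629) = +(629/47).
Reduce top mod 47: now compute (18/47).
Pull out 2: since 47 ≡ 7 (mod 8), (2/47) = +1.
Reciprocity: 9 ≡ 1 and 47 ≡ 3 (mod 4), so (9/47) = +(47/9).
Reduce top mod 9: now compute (2/9).
Pull out 2: since 9 ≡ 1 (mod 8), (2/9) = +1.
Reached (1/9) = 1. Collecting the sign flips along the way, the symbol is +1.

1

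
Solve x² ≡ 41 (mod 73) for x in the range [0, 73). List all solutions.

73 ≡ 1 (mod 4), so we find a root by search.
Trying successive values, 25² = 625 ≡ 41 (mod 73). The other root is 73 − 25 = 48.

25, 48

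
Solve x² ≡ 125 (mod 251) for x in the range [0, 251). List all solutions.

Since 251 ≡ 3 (mod 4), a square root of 125 is 125^((251+1)/4) = 125^63 mod 251.
Repeated squaring: 125^2≡63, 125^4≡204, 125^8≡201, 125^16≡241, 125^32≡100 (mod 251).
125^63 = 125^(32+16+8+4+2+1) ≡ 80 (mod 251).
Check: 80² = 6400 ≡ 125 (mod 251). The two roots are 80 and 171.

80, 171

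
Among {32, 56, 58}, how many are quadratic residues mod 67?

1

(32/67) = -1 → non-residue.
(56/67) = +1 → QR.
(58/67) = -1 → non-residue.
Total quadratic residues among the 3: 1.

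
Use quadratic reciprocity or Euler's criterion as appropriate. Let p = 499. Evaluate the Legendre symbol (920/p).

First reduce: 920 ≡ 421 (mod 499).
Reciprocity: 421 ≡ 1 and 499 ≡ 3 (mod 4), so (421/499) = +(499/421).
Reduce top mod 421: now compute (78/421).
Pull out 2: since 421 ≡ 5 (mod 8), (2/421) = -1.
Reciprocity: 39 ≡ 3 and 421 ≡ 1 (mod 4), so (39/421) = +(421/39).
Reduce top mod 39: now compute (31/39).
Reciprocity: 31 ≡ 3 and 39 ≡ 3 (mod 4), so (31/39) = −(39/31).
Reduce top mod 31: now compute (8/31).
Pull out 2^3: since 31 ≡ 7 (mod 8), (2/31) = +1, so (2/31)^3 = +1.
Reached (1/31) = 1. Collecting the sign flips along the way, the symbol is +1.

1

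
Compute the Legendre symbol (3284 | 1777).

First reduce: 3284 ≡ 1507 (mod 1777).
Reciprocity: 1507 ≡ 3 and 1777 ≡ 1 (mod 4), so (1507/1777) = +(1777/1507).
Reduce top mod 1507: now compute (270/1507).
Pull out 2: since 1507 ≡ 3 (mod 8), (2/1507) = -1.
Reciprocity: 135 ≡ 3 and 1507 ≡ 3 (mod 4), so (135/1507) = −(1507/135).
Reduce top mod 135: now compute (22/135).
Pull out 2: since 135 ≡ 7 (mod 8), (2/135) = +1.
Reciprocity: 11 ≡ 3 and 135 ≡ 3 (mod 4), so (11/135) = −(135/11).
Reduce top mod 11: now compute (3/11).
Reciprocity: 3 ≡ 3 and 11 ≡ 3 (mod 4), so (3/11) = −(11/3).
Reduce top mod 3: now compute (2/3).
Pull out 2: since 3 ≡ 3 (mod 8), (2/3) = -1.
Reached (1/3) = 1. Collecting the sign flips along the way, the symbol is -1.

-1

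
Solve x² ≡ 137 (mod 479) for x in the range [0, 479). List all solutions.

Since 479 ≡ 3 (mod 4), a square root of 137 is 137^((479+1)/4) = 137^120 mod 479.
Repeated squaring: 137^2≡88, 137^4≡80, 137^8≡173, 137^16≡231, 137^32≡192, 137^64≡460 (mod 479).
137^120 = 137^(64+32+16+8) ≡ 63 (mod 479).
Check: 63² = 3969 ≡ 137 (mod 479). The two roots are 63 and 416.

63, 416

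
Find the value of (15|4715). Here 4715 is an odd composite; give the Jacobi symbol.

0

Reciprocity: 15 ≡ 3 and 4715 ≡ 3 (mod 4), so (15/4715) = −(4715/15).
Reduce top mod 15: now compute (5/15).
Reciprocity: 5 ≡ 1 and 15 ≡ 3 (mod 4), so (5/15) = +(15/5).
Reduce top mod 5: now compute (0/5).
Top reduces to 0: gcd > 1, so the symbol is 0.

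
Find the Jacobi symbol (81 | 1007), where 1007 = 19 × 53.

Reciprocity: 81 ≡ 1 and 1007 ≡ 3 (mod 4), so (81/1007) = +(1007/81).
Reduce top mod 81: now compute (35/81).
Reciprocity: 35 ≡ 3 and 81 ≡ 1 (mod 4), so (35/81) = +(81/35).
Reduce top mod 35: now compute (11/35).
Reciprocity: 11 ≡ 3 and 35 ≡ 3 (mod 4), so (11/35) = −(35/11).
Reduce top mod 11: now compute (2/11).
Pull out 2: since 11 ≡ 3 (mod 8), (2/11) = -1.
Reached (1/11) = 1. Collecting the sign flips along the way, the symbol is +1.

1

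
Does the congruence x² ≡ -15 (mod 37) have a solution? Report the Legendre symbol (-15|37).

-1

First reduce: -15 ≡ 22 (mod 37).
Pull out 2: since 37 ≡ 5 (mod 8), (2/37) = -1.
Reciprocity: 11 ≡ 3 and 37 ≡ 1 (mod 4), so (11/37) = +(37/11).
Reduce top mod 11: now compute (4/11).
Pull out 2^2: since 11 ≡ 3 (mod 8), (2/11) = -1, so (2/11)^2 = +1.
Reached (1/11) = 1. Collecting the sign flips along the way, the symbol is -1.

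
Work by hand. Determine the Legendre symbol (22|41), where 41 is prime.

-1

Euler's criterion: (22/41) ≡ 22^20 (mod 41).
22^2 ≡ 33 (mod 41)
22^4 ≡ 23 (mod 41)
22^8 ≡ 37 (mod 41)
22^16 ≡ 16 (mod 41)
22^20 = 22^(16+4) ≡ 40 (mod 41).
Result is 40 ≡ −1, so (22/41) = −1.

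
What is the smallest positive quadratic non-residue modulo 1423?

(2/1423) = +1, so 2 is a residue.
(3/1423) = −1, so 3 is the smallest positive non-residue mod 1423.

3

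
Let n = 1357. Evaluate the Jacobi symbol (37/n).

Reciprocity: 37 ≡ 1 and 1357 ≡ 1 (mod 4), so (37/1357) = +(1357/37).
Reduce top mod 37: now compute (25/37).
Reciprocity: 25 ≡ 1 and 37 ≡ 1 (mod 4), so (25/37) = +(37/25).
Reduce top mod 25: now compute (12/25).
Pull out 2^2: since 25 ≡ 1 (mod 8), (2/25) = +1, so (2/25)^2 = +1.
Reciprocity: 3 ≡ 3 and 25 ≡ 1 (mod 4), so (3/25) = +(25/3).
Reduce top mod 3: now compute (1/3).
Reached (1/3) = 1. Collecting the sign flips along the way, the symbol is +1.

1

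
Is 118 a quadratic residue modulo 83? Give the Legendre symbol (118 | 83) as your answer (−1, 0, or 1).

Euler's criterion: (118/83) ≡ 35^41 (mod 83).
35^2 ≡ 63 (mod 83)
35^4 ≡ 68 (mod 83)
35^8 ≡ 59 (mod 83)
35^16 ≡ 78 (mod 83)
35^32 ≡ 25 (mod 83)
35^41 = 35^(32+8+1) ≡ 82 (mod 83).
Result is 82 ≡ −1, so (118/83) = −1.

-1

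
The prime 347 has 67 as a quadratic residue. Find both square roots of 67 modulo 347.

Since 347 ≡ 3 (mod 4), a square root of 67 is 67^((347+1)/4) = 67^87 mod 347.
Repeated squaring: 67^2≡325, 67^4≡137, 67^8≡31, 67^16≡267, 67^32≡154, 67^64≡120 (mod 347).
67^87 = 67^(64+16+4+2+1) ≡ 121 (mod 347).
Check: 121² = 14641 ≡ 67 (mod 347). The two roots are 121 and 226.

121, 226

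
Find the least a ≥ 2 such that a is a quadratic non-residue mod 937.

5

(2/937) = +1, so 2 is a residue.
(3/937) = +1, so 3 is a residue.
(4/937) = +1, so 4 is a residue.
(5/937) = −1, so 5 is the smallest positive non-residue mod 937.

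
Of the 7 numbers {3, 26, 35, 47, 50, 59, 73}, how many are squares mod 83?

3

(3/83) = +1 → QR.
(26/83) = +1 → QR.
(35/83) = -1 → non-residue.
(47/83) = -1 → non-residue.
(50/83) = -1 → non-residue.
(59/83) = +1 → QR.
(73/83) = -1 → non-residue.
Total quadratic residues among the 7: 3.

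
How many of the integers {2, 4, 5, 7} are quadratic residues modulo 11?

(2/11) = -1 → non-residue.
(4/11) = +1 → QR.
(5/11) = +1 → QR.
(7/11) = -1 → non-residue.
Total quadratic residues among the 4: 2.

2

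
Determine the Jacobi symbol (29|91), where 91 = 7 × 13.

Reciprocity: 29 ≡ 1 and 91 ≡ 3 (mod 4), so (29/91) = +(91/29).
Reduce top mod 29: now compute (4/29).
Pull out 2^2: since 29 ≡ 5 (mod 8), (2/29) = -1, so (2/29)^2 = +1.
Reached (1/29) = 1. Collecting the sign flips along the way, the symbol is +1.

1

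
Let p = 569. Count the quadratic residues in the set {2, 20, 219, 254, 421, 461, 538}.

(2/569) = +1 → QR.
(20/569) = +1 → QR.
(219/569) = +1 → QR.
(254/569) = +1 → QR.
(421/569) = -1 → non-residue.
(461/569) = -1 → non-residue.
(538/569) = -1 → non-residue.
Total quadratic residues among the 7: 4.

4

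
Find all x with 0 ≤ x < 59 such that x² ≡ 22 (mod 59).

9, 50

Since 59 ≡ 3 (mod 4), a square root of 22 is 22^((59+1)/4) = 22^15 mod 59.
Repeated squaring: 22^2≡12, 22^4≡26, 22^8≡27 (mod 59).
22^15 = 22^(8+4+2+1) ≡ 9 (mod 59).
Check: 9² = 81 ≡ 22 (mod 59). The two roots are 9 and 50.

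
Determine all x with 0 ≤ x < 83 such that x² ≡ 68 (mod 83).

20, 63

Since 83 ≡ 3 (mod 4), a square root of 68 is 68^((83+1)/4) = 68^21 mod 83.
Repeated squaring: 68^2≡59, 68^4≡78, 68^8≡25, 68^16≡44 (mod 83).
68^21 = 68^(16+4+1) ≡ 63 (mod 83).
Check: 63² = 3969 ≡ 68 (mod 83). The two roots are 20 and 63.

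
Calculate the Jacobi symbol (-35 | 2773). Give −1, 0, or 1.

First reduce: -35 ≡ 2738 (mod 2773).
Pull out 2: since 2773 ≡ 5 (mod 8), (2/2773) = -1.
Reciprocity: 1369 ≡ 1 and 2773 ≡ 1 (mod 4), so (1369/2773) = +(2773/1369).
Reduce top mod 1369: now compute (35/1369).
Reciprocity: 35 ≡ 3 and 1369 ≡ 1 (mod 4), so (35/1369) = +(1369/35).
Reduce top mod 35: now compute (4/35).
Pull out 2^2: since 35 ≡ 3 (mod 8), (2/35) = -1, so (2/35)^2 = +1.
Reached (1/35) = 1. Collecting the sign flips along the way, the symbol is -1.

-1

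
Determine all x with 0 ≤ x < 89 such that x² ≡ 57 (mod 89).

18, 71

89 ≡ 1 (mod 4), so we find a root by search.
Trying successive values, 18² = 324 ≡ 57 (mod 89). The other root is 89 − 18 = 71.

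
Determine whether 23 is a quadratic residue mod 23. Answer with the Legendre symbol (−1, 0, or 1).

First reduce: 23 ≡ 0 (mod 23).
Top reduces to 0: gcd > 1, so the symbol is 0.

0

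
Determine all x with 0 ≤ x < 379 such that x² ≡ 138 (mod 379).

Since 379 ≡ 3 (mod 4), a square root of 138 is 138^((379+1)/4) = 138^95 mod 379.
Repeated squaring: 138^2≡94, 138^4≡119, 138^8≡138, 138^16≡94, 138^32≡119, 138^64≡138 (mod 379).
138^95 = 138^(64+16+8+4+2+1) ≡ 119 (mod 379).
Check: 119² = 14161 ≡ 138 (mod 379). The two roots are 119 and 260.

119, 260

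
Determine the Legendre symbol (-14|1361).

First reduce: -14 ≡ 1347 (mod 1361).
Reciprocity: 1347 ≡ 3 and 1361 ≡ 1 (mod 4), so (1347/1361) = +(1361/1347).
Reduce top mod 1347: now compute (14/1347).
Pull out 2: since 1347 ≡ 3 (mod 8), (2/1347) = -1.
Reciprocity: 7 ≡ 3 and 1347 ≡ 3 (mod 4), so (7/1347) = −(1347/7).
Reduce top mod 7: now compute (3/7).
Reciprocity: 3 ≡ 3 and 7 ≡ 3 (mod 4), so (3/7) = −(7/3).
Reduce top mod 3: now compute (1/3).
Reached (1/3) = 1. Collecting the sign flips along the way, the symbol is -1.

-1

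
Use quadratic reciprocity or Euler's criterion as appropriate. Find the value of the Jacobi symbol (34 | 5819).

1

Pull out 2: since 5819 ≡ 3 (mod 8), (2/5819) = -1.
Reciprocity: 17 ≡ 1 and 5819 ≡ 3 (mod 4), so (17/5819) = +(5819/17).
Reduce top mod 17: now compute (5/17).
Reciprocity: 5 ≡ 1 and 17 ≡ 1 (mod 4), so (5/17) = +(17/5).
Reduce top mod 5: now compute (2/5).
Pull out 2: since 5 ≡ 5 (mod 8), (2/5) = -1.
Reached (1/5) = 1. Collecting the sign flips along the way, the symbol is +1.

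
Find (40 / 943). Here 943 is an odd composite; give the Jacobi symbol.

Pull out 2^3: since 943 ≡ 7 (mod 8), (2/943) = +1, so (2/943)^3 = +1.
Reciprocity: 5 ≡ 1 and 943 ≡ 3 (mod 4), so (5/943) = +(943/5).
Reduce top mod 5: now compute (3/5).
Reciprocity: 3 ≡ 3 and 5 ≡ 1 (mod 4), so (3/5) = +(5/3).
Reduce top mod 3: now compute (2/3).
Pull out 2: since 3 ≡ 3 (mod 8), (2/3) = -1.
Reached (1/3) = 1. Collecting the sign flips along the way, the symbol is -1.

-1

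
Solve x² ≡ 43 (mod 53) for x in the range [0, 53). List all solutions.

53 ≡ 1 (mod 4), so we find a root by search.
Trying successive values, 19² = 361 ≡ 43 (mod 53). The other root is 53 − 19 = 34.

19, 34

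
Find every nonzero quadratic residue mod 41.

1 2 4 5 8 9 10 16 18 20 21 23 25 31 32 33 36 37 39 40

Square k = 1,…,20 (k and 41−k give the same square):
1²=1, 2²=4, 3²=9, 4²=16, 5²=25, 6²=36, 7²≡8, 8²≡23, 9²≡40, 10²≡18, 11²≡39, 12²≡21, 13²≡5, 14²≡32, 15²≡20, 16²≡10, 17²≡2, 18²≡37, 19²≡33, 20²≡31 (mod 41).
So the quadratic residues mod 41 are {1, 2, 4, 5, 8, 9, 10, 16, 18, 20, 21, 23, 25, 31, 32, 33, 36, 37, 39, 40}.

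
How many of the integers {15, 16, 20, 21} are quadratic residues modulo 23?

(15/23) = -1 → non-residue.
(16/23) = +1 → QR.
(20/23) = -1 → non-residue.
(21/23) = -1 → non-residue.
Total quadratic residues among the 4: 1.

1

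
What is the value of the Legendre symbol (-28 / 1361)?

-1

First reduce: -28 ≡ 1333 (mod 1361).
Reciprocity: 1333 ≡ 1 and 1361 ≡ 1 (mod 4), so (1333/1361) = +(1361/1333).
Reduce top mod 1333: now compute (28/1333).
Pull out 2^2: since 1333 ≡ 5 (mod 8), (2/1333) = -1, so (2/1333)^2 = +1.
Reciprocity: 7 ≡ 3 and 1333 ≡ 1 (mod 4), so (7/1333) = +(1333/7).
Reduce top mod 7: now compute (3/7).
Reciprocity: 3 ≡ 3 and 7 ≡ 3 (mod 4), so (3/7) = −(7/3).
Reduce top mod 3: now compute (1/3).
Reached (1/3) = 1. Collecting the sign flips along the way, the symbol is -1.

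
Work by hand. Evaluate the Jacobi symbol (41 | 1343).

Reciprocity: 41 ≡ 1 and 1343 ≡ 3 (mod 4), so (41/1343) = +(1343/41).
Reduce top mod 41: now compute (31/41).
Reciprocity: 31 ≡ 3 and 41 ≡ 1 (mod 4), so (31/41) = +(41/31).
Reduce top mod 31: now compute (10/31).
Pull out 2: since 31 ≡ 7 (mod 8), (2/31) = +1.
Reciprocity: 5 ≡ 1 and 31 ≡ 3 (mod 4), so (5/31) = +(31/5).
Reduce top mod 5: now compute (1/5).
Reached (1/5) = 1. Collecting the sign flips along the way, the symbol is +1.

1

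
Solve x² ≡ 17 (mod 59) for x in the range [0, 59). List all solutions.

Since 59 ≡ 3 (mod 4), a square root of 17 is 17^((59+1)/4) = 17^15 mod 59.
Repeated squaring: 17^2≡53, 17^4≡36, 17^8≡57 (mod 59).
17^15 = 17^(8+4+2+1) ≡ 28 (mod 59).
Check: 28² = 784 ≡ 17 (mod 59). The two roots are 28 and 31.

28, 31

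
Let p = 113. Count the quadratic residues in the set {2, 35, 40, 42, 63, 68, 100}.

(2/113) = +1 → QR.
(35/113) = -1 → non-residue.
(40/113) = -1 → non-residue.
(42/113) = -1 → non-residue.
(63/113) = +1 → QR.
(68/113) = -1 → non-residue.
(100/113) = +1 → QR.
Total quadratic residues among the 7: 3.

3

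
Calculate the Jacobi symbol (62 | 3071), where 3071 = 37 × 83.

Pull out 2: since 3071 ≡ 7 (mod 8), (2/3071) = +1.
Reciprocity: 31 ≡ 3 and 3071 ≡ 3 (mod 4), so (31/3071) = −(3071/31).
Reduce top mod 31: now compute (2/31).
Pull out 2: since 31 ≡ 7 (mod 8), (2/31) = +1.
Reached (1/31) = 1. Collecting the sign flips along the way, the symbol is -1.

-1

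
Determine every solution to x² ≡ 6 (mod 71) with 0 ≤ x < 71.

Since 71 ≡ 3 (mod 4), a square root of 6 is 6^((71+1)/4) = 6^18 mod 71.
Repeated squaring: 6^2≡36, 6^4≡18, 6^8≡40, 6^16≡38 (mod 71).
6^18 = 6^(16+2) ≡ 19 (mod 71).
Check: 19² = 361 ≡ 6 (mod 71). The two roots are 19 and 52.

19, 52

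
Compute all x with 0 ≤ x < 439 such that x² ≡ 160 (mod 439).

177, 262

Since 439 ≡ 3 (mod 4), a square root of 160 is 160^((439+1)/4) = 160^110 mod 439.
Repeated squaring: 160^2≡138, 160^4≡167, 160^8≡232, 160^16≡266, 160^32≡77, 160^64≡222 (mod 439).
160^110 = 160^(64+32+8+4+2) ≡ 177 (mod 439).
Check: 177² = 31329 ≡ 160 (mod 439). The two roots are 177 and 262.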